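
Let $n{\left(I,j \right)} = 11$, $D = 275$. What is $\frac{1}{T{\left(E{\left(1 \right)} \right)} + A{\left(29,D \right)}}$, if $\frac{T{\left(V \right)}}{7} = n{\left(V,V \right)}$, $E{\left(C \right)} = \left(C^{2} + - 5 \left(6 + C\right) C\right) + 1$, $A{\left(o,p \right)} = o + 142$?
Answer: $\frac{1}{248} \approx 0.0040323$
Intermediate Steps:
$A{\left(o,p \right)} = 142 + o$
$E{\left(C \right)} = 1 + C^{2} + C \left(-30 - 5 C\right)$ ($E{\left(C \right)} = \left(C^{2} + \left(-30 - 5 C\right) C\right) + 1 = \left(C^{2} + C \left(-30 - 5 C\right)\right) + 1 = 1 + C^{2} + C \left(-30 - 5 C\right)$)
$T{\left(V \right)} = 77$ ($T{\left(V \right)} = 7 \cdot 11 = 77$)
$\frac{1}{T{\left(E{\left(1 \right)} \right)} + A{\left(29,D \right)}} = \frac{1}{77 + \left(142 + 29\right)} = \frac{1}{77 + 171} = \frac{1}{248}$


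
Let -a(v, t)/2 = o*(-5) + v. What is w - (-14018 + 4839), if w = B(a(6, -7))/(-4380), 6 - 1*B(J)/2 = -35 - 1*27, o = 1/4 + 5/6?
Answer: 10050971/1095 ≈ 9179.0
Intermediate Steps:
o = 13/12 (o = 1*(¼) + 5*(⅙) = ¼ + ⅚ = 13/12 ≈ 1.0833)
a(v, t) = 65/6 - 2*v (a(v, t) = -2*((13/12)*(-5) + v) = -2*(-65/12 + v) = 65/6 - 2*v)
B(J) = 136 (B(J) = 12 - 2*(-35 - 1*27) = 12 - 2*(-35 - 27) = 12 - 2*(-62) = 12 + 124 = 136)
w = -34/1095 (w = 136/(-4380) = 136*(-1/4380) = -34/1095 ≈ -0.031050)
w - (-14018 + 4839) = -34/1095 - (-14018 + 4839) = -34/1095 - 1*(-9179) = -34/1095 + 9179 = 10050971/1095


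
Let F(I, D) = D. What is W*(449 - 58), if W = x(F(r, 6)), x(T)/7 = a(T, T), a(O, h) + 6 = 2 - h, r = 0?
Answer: -27370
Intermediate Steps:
a(O, h) = -4 - h (a(O, h) = -6 + (2 - h) = -4 - h)
x(T) = -28 - 7*T (x(T) = 7*(-4 - T) = -28 - 7*T)
W = -70 (W = -28 - 7*6 = -28 - 42 = -70)
W*(449 - 58) = -70*(449 - 58) = -70*391 = -27370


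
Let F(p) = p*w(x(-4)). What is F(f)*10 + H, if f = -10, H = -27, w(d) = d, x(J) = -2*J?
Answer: -827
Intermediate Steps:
F(p) = 8*p (F(p) = p*(-2*(-4)) = p*8 = 8*p)
F(f)*10 + H = (8*(-10))*10 - 27 = -80*10 - 27 = -800 - 27 = -827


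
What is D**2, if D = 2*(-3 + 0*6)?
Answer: 36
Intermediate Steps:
D = -6 (D = 2*(-3 + 0) = 2*(-3) = -6)
D**2 = (-6)**2 = 36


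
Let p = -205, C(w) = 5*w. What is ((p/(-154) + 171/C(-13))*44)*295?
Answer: -1535062/91 ≈ -16869.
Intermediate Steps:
((p/(-154) + 171/C(-13))*44)*295 = ((-205/(-154) + 171/((5*(-13))))*44)*295 = ((-205*(-1/154) + 171/(-65))*44)*295 = ((205/154 + 171*(-1/65))*44)*295 = ((205/154 - 171/65)*44)*295 = -13009/10010*44*295 = -26018/455*295 = -1535062/91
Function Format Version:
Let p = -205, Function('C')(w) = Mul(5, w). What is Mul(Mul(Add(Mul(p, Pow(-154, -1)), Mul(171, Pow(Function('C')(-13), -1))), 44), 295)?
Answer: Rational(-1535062, 91) ≈ -16869.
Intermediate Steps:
Mul(Mul(Add(Mul(p, Pow(-154, -1)), Mul(171, Pow(Function('C')(-13), -1))), 44), 295) = Mul(Mul(Add(Mul(-205, Pow(-154, -1)), Mul(171, Pow(Mul(5, -13), -1))), 44), 295) = Mul(Mul(Add(Mul(-205, Rational(-1, 154)), Mul(171, Pow(-65, -1))), 44), 295) = Mul(Mul(Add(Rational(205, 154), Mul(171, Rational(-1, 65))), 44), 295) = Mul(Mul(Add(Rational(205, 154), Rational(-171, 65)), 44), 295) = Mul(Mul(Rational(-13009, 10010), 44), 295) = Mul(Rational(-26018, 455), 295) = Rational(-1535062, 91)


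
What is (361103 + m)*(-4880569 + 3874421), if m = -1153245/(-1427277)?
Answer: -172854603072767616/475759 ≈ -3.6332e+11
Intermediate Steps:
m = 384415/475759 (m = -1153245*(-1/1427277) = 384415/475759 ≈ 0.80800)
(361103 + m)*(-4880569 + 3874421) = (361103 + 384415/475759)*(-4880569 + 3874421) = (171798386592/475759)*(-1006148) = -172854603072767616/475759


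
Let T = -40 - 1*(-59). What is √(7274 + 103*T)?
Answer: √9231 ≈ 96.078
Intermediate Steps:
T = 19 (T = -40 + 59 = 19)
√(7274 + 103*T) = √(7274 + 103*19) = √(7274 + 1957) = √9231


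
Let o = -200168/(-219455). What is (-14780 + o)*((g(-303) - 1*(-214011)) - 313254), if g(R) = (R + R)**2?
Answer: -869193684762876/219455 ≈ -3.9607e+9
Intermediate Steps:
o = 200168/219455 (o = -200168*(-1/219455) = 200168/219455 ≈ 0.91211)
g(R) = 4*R**2 (g(R) = (2*R)**2 = 4*R**2)
(-14780 + o)*((g(-303) - 1*(-214011)) - 313254) = (-14780 + 200168/219455)*((4*(-303)**2 - 1*(-214011)) - 313254) = -3243344732*((4*91809 + 214011) - 313254)/219455 = -3243344732*((367236 + 214011) - 313254)/219455 = -3243344732*(581247 - 313254)/219455 = -3243344732/219455*267993 = -869193684762876/219455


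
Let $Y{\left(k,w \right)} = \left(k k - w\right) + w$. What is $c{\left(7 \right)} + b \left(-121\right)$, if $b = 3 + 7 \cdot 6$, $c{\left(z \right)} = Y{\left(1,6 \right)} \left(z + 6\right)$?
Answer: $-5432$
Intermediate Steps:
$Y{\left(k,w \right)} = k^{2}$ ($Y{\left(k,w \right)} = \left(k^{2} - w\right) + w = k^{2}$)
$c{\left(z \right)} = 6 + z$ ($c{\left(z \right)} = 1^{2} \left(z + 6\right) = 1 \left(6 + z\right) = 6 + z$)
$b = 45$ ($b = 3 + 42 = 45$)
$c{\left(7 \right)} + b \left(-121\right) = \left(6 + 7\right) + 45 \left(-121\right) = 13 - 5445 = -5432$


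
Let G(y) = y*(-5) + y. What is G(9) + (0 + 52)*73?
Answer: 3760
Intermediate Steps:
G(y) = -4*y (G(y) = -5*y + y = -4*y)
G(9) + (0 + 52)*73 = -4*9 + (0 + 52)*73 = -36 + 52*73 = -36 + 3796 = 3760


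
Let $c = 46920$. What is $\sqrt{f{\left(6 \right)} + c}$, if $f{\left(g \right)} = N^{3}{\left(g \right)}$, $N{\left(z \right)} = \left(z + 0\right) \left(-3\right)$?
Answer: $8 \sqrt{642} \approx 202.7$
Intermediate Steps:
$N{\left(z \right)} = - 3 z$ ($N{\left(z \right)} = z \left(-3\right) = - 3 z$)
$f{\left(g \right)} = - 27 g^{3}$ ($f{\left(g \right)} = \left(- 3 g\right)^{3} = - 27 g^{3}$)
$\sqrt{f{\left(6 \right)} + c} = \sqrt{- 27 \cdot 6^{3} + 46920} = \sqrt{\left(-27\right) 216 + 46920} = \sqrt{-5832 + 46920} = \sqrt{41088} = 8 \sqrt{642}$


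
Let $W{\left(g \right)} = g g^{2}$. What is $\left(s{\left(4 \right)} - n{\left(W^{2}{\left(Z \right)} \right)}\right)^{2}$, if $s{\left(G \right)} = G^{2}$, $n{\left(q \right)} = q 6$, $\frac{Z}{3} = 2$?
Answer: $78355206400$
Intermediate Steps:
$Z = 6$ ($Z = 3 \cdot 2 = 6$)
$W{\left(g \right)} = g^{3}$
$n{\left(q \right)} = 6 q$
$\left(s{\left(4 \right)} - n{\left(W^{2}{\left(Z \right)} \right)}\right)^{2} = \left(4^{2} - 6 \left(6^{3}\right)^{2}\right)^{2} = \left(16 - 6 \cdot 216^{2}\right)^{2} = \left(16 - 6 \cdot 46656\right)^{2} = \left(16 - 279936\right)^{2} = \left(-279920\right)^{2} = 78355206400$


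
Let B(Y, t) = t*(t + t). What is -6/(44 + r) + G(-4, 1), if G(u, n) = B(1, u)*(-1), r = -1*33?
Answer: -358/11 ≈ -32.545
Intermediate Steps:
B(Y, t) = 2*t² (B(Y, t) = t*(2*t) = 2*t²)
r = -33
G(u, n) = -2*u² (G(u, n) = (2*u²)*(-1) = -2*u²)
-6/(44 + r) + G(-4, 1) = -6/(44 - 33) - 2*(-4)² = -6/11 - 2*16 = -6*1/11 - 32 = -6/11 - 32 = -358/11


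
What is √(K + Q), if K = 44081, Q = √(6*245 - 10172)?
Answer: √(44081 + I*√8702) ≈ 209.95 + 0.222*I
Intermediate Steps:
Q = I*√8702 (Q = √(1470 - 10172) = √(-8702) = I*√8702 ≈ 93.285*I)
√(K + Q) = √(44081 + I*√8702)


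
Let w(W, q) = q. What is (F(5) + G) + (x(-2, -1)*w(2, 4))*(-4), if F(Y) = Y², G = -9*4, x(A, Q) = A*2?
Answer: 53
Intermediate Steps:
x(A, Q) = 2*A
G = -36
(F(5) + G) + (x(-2, -1)*w(2, 4))*(-4) = (5² - 36) + ((2*(-2))*4)*(-4) = (25 - 36) - 4*4*(-4) = -11 - 16*(-4) = -11 + 64 = 53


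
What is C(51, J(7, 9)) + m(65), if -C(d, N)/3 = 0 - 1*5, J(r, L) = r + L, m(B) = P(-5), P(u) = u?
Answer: 10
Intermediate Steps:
m(B) = -5
J(r, L) = L + r
C(d, N) = 15 (C(d, N) = -3*(0 - 1*5) = -3*(0 - 5) = -3*(-5) = 15)
C(51, J(7, 9)) + m(65) = 15 - 5 = 10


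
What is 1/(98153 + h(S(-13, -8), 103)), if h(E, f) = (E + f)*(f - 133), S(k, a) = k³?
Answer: 1/160973 ≈ 6.2122e-6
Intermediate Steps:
h(E, f) = (-133 + f)*(E + f) (h(E, f) = (E + f)*(-133 + f) = (-133 + f)*(E + f))
1/(98153 + h(S(-13, -8), 103)) = 1/(98153 + (103² - 133*(-13)³ - 133*103 + (-13)³*103)) = 1/(98153 + (10609 - 133*(-2197) - 13699 - 2197*103)) = 1/(98153 + (10609 + 292201 - 13699 - 226291)) = 1/(98153 + 62820) = 1/160973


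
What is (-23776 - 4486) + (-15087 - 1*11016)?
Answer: -54365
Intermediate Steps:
(-23776 - 4486) + (-15087 - 1*11016) = -28262 + (-15087 - 11016) = -28262 - 26103 = -54365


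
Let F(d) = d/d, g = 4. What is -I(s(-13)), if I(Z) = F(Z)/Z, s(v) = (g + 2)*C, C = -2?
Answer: 1/12 ≈ 0.083333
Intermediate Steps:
F(d) = 1
s(v) = -12 (s(v) = (4 + 2)*(-2) = 6*(-2) = -12)
I(Z) = 1/Z
-I(s(-13)) = -1/(-12) = -1*(-1/12) = 1/12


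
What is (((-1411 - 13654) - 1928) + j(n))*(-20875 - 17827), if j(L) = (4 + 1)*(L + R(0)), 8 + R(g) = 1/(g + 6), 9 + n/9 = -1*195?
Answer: 3043389823/3 ≈ 1.0145e+9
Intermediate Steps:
n = -1836 (n = -81 + 9*(-1*195) = -81 + 9*(-195) = -81 - 1755 = -1836)
R(g) = -8 + 1/(6 + g) (R(g) = -8 + 1/(g + 6) = -8 + 1/(6 + g))
j(L) = -235/6 + 5*L (j(L) = (4 + 1)*(L + (-47 - 8*0)/(6 + 0)) = 5*(L + (-47 + 0)/6) = 5*(L + (1/6)*(-47)) = 5*(L - 47/6) = 5*(-47/6 + L) = -235/6 + 5*L)
(((-1411 - 13654) - 1928) + j(n))*(-20875 - 17827) = (((-1411 - 13654) - 1928) + (-235/6 + 5*(-1836)))*(-20875 - 17827) = ((-15065 - 1928) + (-235/6 - 9180))*(-38702) = (-16993 - 55315/6)*(-38702) = -157273/6*(-38702) = 3043389823/3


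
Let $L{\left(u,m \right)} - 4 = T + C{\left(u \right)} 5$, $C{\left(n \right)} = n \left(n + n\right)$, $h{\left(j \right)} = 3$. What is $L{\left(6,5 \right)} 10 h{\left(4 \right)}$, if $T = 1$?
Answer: $10950$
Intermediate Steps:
$C{\left(n \right)} = 2 n^{2}$ ($C{\left(n \right)} = n 2 n = 2 n^{2}$)
$L{\left(u,m \right)} = 5 + 10 u^{2}$ ($L{\left(u,m \right)} = 4 + \left(1 + 2 u^{2} \cdot 5\right) = 4 + \left(1 + 10 u^{2}\right) = 5 + 10 u^{2}$)
$L{\left(6,5 \right)} 10 h{\left(4 \right)} = \left(5 + 10 \cdot 6^{2}\right) 10 \cdot 3 = \left(5 + 10 \cdot 36\right) 10 \cdot 3 = \left(5 + 360\right) 10 \cdot 3 = 365 \cdot 10 \cdot 3 = 3650 \cdot 3 = 10950$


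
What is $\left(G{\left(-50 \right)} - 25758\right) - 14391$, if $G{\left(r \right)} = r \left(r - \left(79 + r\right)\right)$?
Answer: $-36199$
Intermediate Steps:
$G{\left(r \right)} = - 79 r$ ($G{\left(r \right)} = r \left(-79\right) = - 79 r$)
$\left(G{\left(-50 \right)} - 25758\right) - 14391 = \left(\left(-79\right) \left(-50\right) - 25758\right) - 14391 = \left(3950 - 25758\right) - 14391 = -21808 - 14391 = -36199$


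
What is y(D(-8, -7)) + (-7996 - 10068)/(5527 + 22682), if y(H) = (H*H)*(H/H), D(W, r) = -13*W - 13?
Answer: 233580665/28209 ≈ 8280.4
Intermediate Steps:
D(W, r) = -13 - 13*W
y(H) = H² (y(H) = H²*1 = H²)
y(D(-8, -7)) + (-7996 - 10068)/(5527 + 22682) = (-13 - 13*(-8))² + (-7996 - 10068)/(5527 + 22682) = (-13 + 104)² - 18064/28209 = 91² - 18064*1/28209 = 8281 - 18064/28209 = 233580665/28209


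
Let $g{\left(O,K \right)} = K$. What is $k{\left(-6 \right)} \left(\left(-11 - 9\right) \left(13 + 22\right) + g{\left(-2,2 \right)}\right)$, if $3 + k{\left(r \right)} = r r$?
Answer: $-23034$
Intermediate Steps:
$k{\left(r \right)} = -3 + r^{2}$ ($k{\left(r \right)} = -3 + r r = -3 + r^{2}$)
$k{\left(-6 \right)} \left(\left(-11 - 9\right) \left(13 + 22\right) + g{\left(-2,2 \right)}\right) = \left(-3 + \left(-6\right)^{2}\right) \left(\left(-11 - 9\right) \left(13 + 22\right) + 2\right) = \left(-3 + 36\right) \left(\left(-20\right) 35 + 2\right) = 33 \left(-700 + 2\right) = 33 \left(-698\right) = -23034$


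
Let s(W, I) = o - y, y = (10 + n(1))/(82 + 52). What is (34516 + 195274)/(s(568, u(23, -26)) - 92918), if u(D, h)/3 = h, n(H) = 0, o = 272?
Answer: -15395930/6207287 ≈ -2.4803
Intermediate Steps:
u(D, h) = 3*h
y = 5/67 (y = (10 + 0)/(82 + 52) = 10/134 = 10*(1/134) = 5/67 ≈ 0.074627)
s(W, I) = 18219/67 (s(W, I) = 272 - 1*5/67 = 272 - 5/67 = 18219/67)
(34516 + 195274)/(s(568, u(23, -26)) - 92918) = (34516 + 195274)/(18219/67 - 92918) = 229790/(-6207287/67) = 229790*(-67/6207287) = -15395930/6207287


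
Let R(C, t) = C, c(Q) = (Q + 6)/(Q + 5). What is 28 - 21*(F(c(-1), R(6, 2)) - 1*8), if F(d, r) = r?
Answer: 70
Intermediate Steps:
c(Q) = (6 + Q)/(5 + Q)
28 - 21*(F(c(-1), R(6, 2)) - 1*8) = 28 - 21*(6 - 1*8) = 28 - 21*(6 - 8) = 28 - 21*(-2) = 28 + 42 = 70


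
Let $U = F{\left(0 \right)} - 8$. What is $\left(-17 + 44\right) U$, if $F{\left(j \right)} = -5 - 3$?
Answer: $-432$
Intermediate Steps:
$F{\left(j \right)} = -8$
$U = -16$ ($U = -8 - 8 = -16$)
$\left(-17 + 44\right) U = \left(-17 + 44\right) \left(-16\right) = 27 \left(-16\right) = -432$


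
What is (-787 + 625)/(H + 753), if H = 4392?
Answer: -54/1715 ≈ -0.031487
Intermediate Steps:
(-787 + 625)/(H + 753) = (-787 + 625)/(4392 + 753) = -162/5145 = -162*1/5145 = -54/1715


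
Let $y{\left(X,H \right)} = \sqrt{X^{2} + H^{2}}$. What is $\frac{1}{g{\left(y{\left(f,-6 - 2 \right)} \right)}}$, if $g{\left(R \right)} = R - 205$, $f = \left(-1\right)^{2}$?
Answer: $- \frac{41}{8392} - \frac{\sqrt{65}}{41960} \approx -0.0050777$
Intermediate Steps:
$f = 1$
$y{\left(X,H \right)} = \sqrt{H^{2} + X^{2}}$
$g{\left(R \right)} = -205 + R$
$\frac{1}{g{\left(y{\left(f,-6 - 2 \right)} \right)}} = \frac{1}{-205 + \sqrt{\left(-6 - 2\right)^{2} + 1^{2}}} = \frac{1}{-205 + \sqrt{\left(-6 - 2\right)^{2} + 1}} = \frac{1}{-205 + \sqrt{\left(-8\right)^{2} + 1}} = \frac{1}{-205 + \sqrt{64 + 1}} = \frac{1}{-205 + \sqrt{65}}$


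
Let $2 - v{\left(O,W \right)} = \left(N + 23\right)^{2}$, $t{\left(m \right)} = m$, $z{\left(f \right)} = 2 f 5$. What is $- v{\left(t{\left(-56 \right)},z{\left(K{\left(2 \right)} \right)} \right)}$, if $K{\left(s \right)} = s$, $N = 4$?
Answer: $727$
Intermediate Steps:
$z{\left(f \right)} = 10 f$
$v{\left(O,W \right)} = -727$ ($v{\left(O,W \right)} = 2 - \left(4 + 23\right)^{2} = 2 - 27^{2} = 2 - 729 = -727$)
$- v{\left(t{\left(-56 \right)},z{\left(K{\left(2 \right)} \right)} \right)} = \left(-1\right) \left(-727\right) = 727$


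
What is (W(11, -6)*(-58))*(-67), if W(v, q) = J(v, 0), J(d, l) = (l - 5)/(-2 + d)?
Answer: -19430/9 ≈ -2158.9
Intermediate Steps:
J(d, l) = (-5 + l)/(-2 + d)
W(v, q) = -5/(-2 + v) (W(v, q) = (-5 + 0)/(-2 + v) = -5/(-2 + v))
(W(11, -6)*(-58))*(-67) = (-5/(-2 + 11)*(-58))*(-67) = (-5/9*(-58))*(-67) = (-5*⅑*(-58))*(-67) = -5/9*(-58)*(-67) = (290/9)*(-67) = -19430/9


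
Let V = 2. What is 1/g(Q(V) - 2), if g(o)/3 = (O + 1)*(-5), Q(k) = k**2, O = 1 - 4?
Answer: 1/30 ≈ 0.033333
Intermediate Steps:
O = -3
g(o) = 30 (g(o) = 3*((-3 + 1)*(-5)) = 3*(-2*(-5)) = 3*10 = 30)
1/g(Q(V) - 2) = 1/30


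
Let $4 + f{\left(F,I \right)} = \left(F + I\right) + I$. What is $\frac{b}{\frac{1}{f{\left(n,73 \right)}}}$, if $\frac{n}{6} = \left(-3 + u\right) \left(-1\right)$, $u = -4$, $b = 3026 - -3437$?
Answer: $1189192$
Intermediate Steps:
$b = 6463$ ($b = 3026 + 3437 = 6463$)
$n = 42$ ($n = 6 \left(-3 - 4\right) \left(-1\right) = 6 \left(\left(-7\right) \left(-1\right)\right) = 6 \cdot 7 = 42$)
$f{\left(F,I \right)} = -4 + F + 2 I$ ($f{\left(F,I \right)} = -4 + \left(\left(F + I\right) + I\right) = -4 + \left(F + 2 I\right) = -4 + F + 2 I$)
$\frac{b}{\frac{1}{f{\left(n,73 \right)}}} = \frac{6463}{\frac{1}{-4 + 42 + 2 \cdot 73}} = \frac{6463}{\frac{1}{-4 + 42 + 146}} = \frac{6463}{\frac{1}{184}} = 6463 \frac{1}{\frac{1}{184}} = 6463 \cdot 184 = 1189192$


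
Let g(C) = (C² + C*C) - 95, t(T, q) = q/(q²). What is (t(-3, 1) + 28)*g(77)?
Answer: 341127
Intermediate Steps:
t(T, q) = 1/q (t(T, q) = q/q² = 1/q)
g(C) = -95 + 2*C² (g(C) = (C² + C²) - 95 = 2*C² - 95 = -95 + 2*C²)
(t(-3, 1) + 28)*g(77) = (1/1 + 28)*(-95 + 2*77²) = (1 + 28)*(-95 + 2*5929) = 29*(-95 + 11858) = 29*11763 = 341127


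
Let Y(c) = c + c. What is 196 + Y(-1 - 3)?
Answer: 188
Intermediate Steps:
Y(c) = 2*c
196 + Y(-1 - 3) = 196 + 2*(-1 - 3) = 196 + 2*(-4) = 196 - 8 = 188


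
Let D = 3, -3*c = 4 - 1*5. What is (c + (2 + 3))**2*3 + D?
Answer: 265/3 ≈ 88.333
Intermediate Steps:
c = 1/3 (c = -(4 - 1*5)/3 = -(4 - 5)/3 = -1/3*(-1) = 1/3 ≈ 0.33333)
(c + (2 + 3))**2*3 + D = (1/3 + (2 + 3))**2*3 + 3 = (1/3 + 5)**2*3 + 3 = (16/3)**2*3 + 3 = (256/9)*3 + 3 = 256/3 + 3 = 265/3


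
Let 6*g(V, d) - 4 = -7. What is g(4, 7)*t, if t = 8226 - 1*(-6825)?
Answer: -15051/2 ≈ -7525.5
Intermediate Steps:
g(V, d) = -½ (g(V, d) = ⅔ + (⅙)*(-7) = ⅔ - 7/6 = -½)
t = 15051 (t = 8226 + 6825 = 15051)
g(4, 7)*t = -½*15051 = -15051/2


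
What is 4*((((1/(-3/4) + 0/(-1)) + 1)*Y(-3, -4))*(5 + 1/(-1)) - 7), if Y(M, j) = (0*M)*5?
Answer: -28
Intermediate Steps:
Y(M, j) = 0 (Y(M, j) = 0*5 = 0)
4*((((1/(-3/4) + 0/(-1)) + 1)*Y(-3, -4))*(5 + 1/(-1)) - 7) = 4*((((1/(-3/4) + 0/(-1)) + 1)*0)*(5 + 1/(-1)) - 7) = 4*((((1/(-3*¼) + 0*(-1)) + 1)*0)*(5 - 1) - 7) = 4*((((1/(-¾) + 0) + 1)*0)*4 - 7) = 4*((((1*(-4/3) + 0) + 1)*0)*4 - 7) = 4*((((-4/3 + 0) + 1)*0)*4 - 7) = 4*(((-4/3 + 1)*0)*4 - 7) = 4*(-⅓*0*4 - 7) = 4*(0*4 - 7) = 4*(0 - 7) = 4*(-7) = -28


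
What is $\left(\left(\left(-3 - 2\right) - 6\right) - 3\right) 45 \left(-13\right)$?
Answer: $8190$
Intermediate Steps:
$\left(\left(\left(-3 - 2\right) - 6\right) - 3\right) 45 \left(-13\right) = \left(\left(-5 - 6\right) - 3\right) 45 \left(-13\right) = \left(-11 - 3\right) 45 \left(-13\right) = \left(-14\right) 45 \left(-13\right) = \left(-630\right) \left(-13\right) = 8190$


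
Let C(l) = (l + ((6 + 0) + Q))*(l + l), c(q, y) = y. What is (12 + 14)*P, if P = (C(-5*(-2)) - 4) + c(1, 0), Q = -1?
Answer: 7696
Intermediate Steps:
C(l) = 2*l*(5 + l) (C(l) = (l + ((6 + 0) - 1))*(l + l) = (l + (6 - 1))*(2*l) = (l + 5)*(2*l) = (5 + l)*(2*l) = 2*l*(5 + l))
P = 296 (P = (2*(-5*(-2))*(5 - 5*(-2)) - 4) + 0 = (2*10*(5 + 10) - 4) + 0 = (2*10*15 - 4) + 0 = (300 - 4) + 0 = 296 + 0 = 296)
(12 + 14)*P = (12 + 14)*296 = 26*296 = 7696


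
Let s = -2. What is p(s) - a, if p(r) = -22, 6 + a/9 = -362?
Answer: 3290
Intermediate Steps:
a = -3312 (a = -54 + 9*(-362) = -54 - 3258 = -3312)
p(s) - a = -22 - 1*(-3312) = -22 + 3312 = 3290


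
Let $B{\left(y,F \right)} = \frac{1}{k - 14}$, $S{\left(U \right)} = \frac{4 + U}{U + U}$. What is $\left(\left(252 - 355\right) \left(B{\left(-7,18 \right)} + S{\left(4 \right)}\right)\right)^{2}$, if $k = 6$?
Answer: $\frac{519841}{64} \approx 8122.5$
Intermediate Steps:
$S{\left(U \right)} = \frac{4 + U}{2 U}$
$B{\left(y,F \right)} = - \frac{1}{8}$ ($B{\left(y,F \right)} = \frac{1}{6 - 14} = \frac{1}{-8} = - \frac{1}{8}$)
$\left(\left(252 - 355\right) \left(B{\left(-7,18 \right)} + S{\left(4 \right)}\right)\right)^{2} = \left(\left(252 - 355\right) \left(- \frac{1}{8} + \frac{4 + 4}{2 \cdot 4}\right)\right)^{2} = \left(- 103 \left(- \frac{1}{8} + \frac{1}{2} \cdot \frac{1}{4} \cdot 8\right)\right)^{2} = \left(- 103 \left(- \frac{1}{8} + 1\right)\right)^{2} = \left(\left(-103\right) \frac{7}{8}\right)^{2} = \left(- \frac{721}{8}\right)^{2} = \frac{519841}{64}$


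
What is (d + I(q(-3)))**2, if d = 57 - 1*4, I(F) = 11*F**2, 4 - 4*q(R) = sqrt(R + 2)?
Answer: 1018425/256 - 11143*I/16 ≈ 3978.2 - 696.44*I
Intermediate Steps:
q(R) = 1 - sqrt(2 + R)/4 (q(R) = 1 - sqrt(R + 2)/4 = 1 - sqrt(2 + R)/4)
d = 53 (d = 57 - 4 = 53)
(d + I(q(-3)))**2 = (53 + 11*(1 - sqrt(2 - 3)/4)**2)**2 = (53 + 11*(1 - I/4)**2)**2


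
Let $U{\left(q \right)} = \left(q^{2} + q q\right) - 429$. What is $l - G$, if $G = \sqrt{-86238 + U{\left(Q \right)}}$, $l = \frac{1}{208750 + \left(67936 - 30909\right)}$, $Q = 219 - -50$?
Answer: $\frac{1}{245777} - \sqrt{58055} \approx -240.95$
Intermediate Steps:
$Q = 269$ ($Q = 219 + 50 = 269$)
$U{\left(q \right)} = -429 + 2 q^{2}$ ($U{\left(q \right)} = \left(q^{2} + q^{2}\right) - 429 = 2 q^{2} - 429 = -429 + 2 q^{2}$)
$l = \frac{1}{245777}$ ($l = \frac{1}{208750 + 37027} = \frac{1}{245777} \approx 4.0687 \cdot 10^{-6}$)
$G = \sqrt{58055}$ ($G = \sqrt{-86238 - \left(429 - 2 \cdot 269^{2}\right)} = \sqrt{-86238 + \left(-429 + 2 \cdot 72361\right)} = \sqrt{-86238 + \left(-429 + 144722\right)} = \sqrt{-86238 + 144293} = \sqrt{58055} \approx 240.95$)
$l - G = \frac{1}{245777} - \sqrt{58055}$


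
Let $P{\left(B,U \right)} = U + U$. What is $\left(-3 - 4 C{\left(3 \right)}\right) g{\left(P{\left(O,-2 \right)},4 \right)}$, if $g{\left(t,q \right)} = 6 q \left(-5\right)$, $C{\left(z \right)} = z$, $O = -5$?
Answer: $1800$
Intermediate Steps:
$P{\left(B,U \right)} = 2 U$
$g{\left(t,q \right)} = - 30 q$
$\left(-3 - 4 C{\left(3 \right)}\right) g{\left(P{\left(O,-2 \right)},4 \right)} = \left(-3 - 12\right) \left(\left(-30\right) 4\right) = \left(-3 - 12\right) \left(-120\right) = \left(-15\right) \left(-120\right) = 1800$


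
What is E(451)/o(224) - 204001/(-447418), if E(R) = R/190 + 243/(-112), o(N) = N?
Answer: 243589583919/533179082240 ≈ 0.45686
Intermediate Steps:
E(R) = -243/112 + R/190 (E(R) = R*(1/190) + 243*(-1/112) = R/190 - 243/112 = -243/112 + R/190)
E(451)/o(224) - 204001/(-447418) = (-243/112 + (1/190)*451)/224 - 204001/(-447418) = (-243/112 + 451/190)*(1/224) - 204001*(-1/447418) = (2171/10640)*(1/224) + 204001/447418 = 2171/2383360 + 204001/447418 = 243589583919/533179082240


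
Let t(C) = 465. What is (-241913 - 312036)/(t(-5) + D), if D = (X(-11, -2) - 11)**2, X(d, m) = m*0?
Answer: -553949/586 ≈ -945.31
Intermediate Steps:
X(d, m) = 0
D = 121 (D = (0 - 11)**2 = (-11)**2 = 121)
(-241913 - 312036)/(t(-5) + D) = (-241913 - 312036)/(465 + 121) = -553949/586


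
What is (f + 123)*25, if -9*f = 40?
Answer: 26675/9 ≈ 2963.9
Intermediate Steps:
f = -40/9 (f = -⅑*40 = -40/9 ≈ -4.4444)
(f + 123)*25 = (-40/9 + 123)*25 = (1067/9)*25 = 26675/9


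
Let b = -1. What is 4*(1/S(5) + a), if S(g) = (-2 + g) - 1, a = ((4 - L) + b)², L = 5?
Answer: 18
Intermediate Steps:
a = 4 (a = ((4 - 1*5) - 1)² = ((4 - 5) - 1)² = (-1 - 1)² = (-2)² = 4)
S(g) = -3 + g
4*(1/S(5) + a) = 4*(1/(-3 + 5) + 4) = 4*(1/2 + 4) = 4*(½ + 4) = 4*(9/2) = 18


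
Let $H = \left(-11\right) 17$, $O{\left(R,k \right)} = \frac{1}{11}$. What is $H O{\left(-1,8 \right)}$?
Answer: $-17$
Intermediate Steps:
$O{\left(R,k \right)} = \frac{1}{11}$
$H = -187$
$H O{\left(-1,8 \right)} = \left(-187\right) \frac{1}{11} = -17$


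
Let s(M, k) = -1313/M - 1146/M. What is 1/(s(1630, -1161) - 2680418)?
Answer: -1630/4369083799 ≈ -3.7308e-7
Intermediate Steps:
s(M, k) = -2459/M
1/(s(1630, -1161) - 2680418) = 1/(-2459/1630 - 2680418) = 1/(-4369083799/1630) = -1630/4369083799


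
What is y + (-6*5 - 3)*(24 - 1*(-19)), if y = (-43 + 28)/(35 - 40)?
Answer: -1416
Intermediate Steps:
y = 3 (y = -15/(-5) = -15*(-⅕) = 3)
y + (-6*5 - 3)*(24 - 1*(-19)) = 3 + (-6*5 - 3)*(24 - 1*(-19)) = 3 + (-30 - 3)*(24 + 19) = 3 - 33*43 = 3 - 1419 = -1416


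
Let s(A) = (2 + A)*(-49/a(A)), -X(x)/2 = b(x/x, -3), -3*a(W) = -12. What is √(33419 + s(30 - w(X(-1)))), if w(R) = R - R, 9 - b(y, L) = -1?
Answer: √33027 ≈ 181.73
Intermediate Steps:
a(W) = 4 (a(W) = -⅓*(-12) = 4)
b(y, L) = 10 (b(y, L) = 9 - 1*(-1) = 9 + 1 = 10)
X(x) = -20 (X(x) = -2*10 = -20)
w(R) = 0
s(A) = -49/2 - 49*A/4 (s(A) = (2 + A)*(-49/4) = -49/2 - 49*A/4)
√(33419 + s(30 - w(X(-1)))) = √(33419 + (-49/2 - 49*(30 - 1*0)/4)) = √(33419 + (-49/2 - 49*(30 + 0)/4)) = √(33419 + (-49/2 - 49/4*30)) = √(33419 + (-49/2 - 735/2)) = √(33419 - 392) = √33027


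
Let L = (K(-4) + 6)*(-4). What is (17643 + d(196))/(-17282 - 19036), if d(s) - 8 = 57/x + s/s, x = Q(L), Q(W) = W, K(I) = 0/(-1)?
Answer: -141197/290544 ≈ -0.48597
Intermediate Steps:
K(I) = 0 (K(I) = 0*(-1) = 0)
L = -24 (L = (0 + 6)*(-4) = 6*(-4) = -24)
x = -24
d(s) = 53/8 (d(s) = 8 + (57/(-24) + s/s) = 8 + (57*(-1/24) + 1) = 8 + (-19/8 + 1) = 8 - 11/8 = 53/8)
(17643 + d(196))/(-17282 - 19036) = (17643 + 53/8)/(-17282 - 19036) = (141197/8)/(-36318) = (141197/8)*(-1/36318) = -141197/290544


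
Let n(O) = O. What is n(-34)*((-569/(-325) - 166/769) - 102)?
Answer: 853697126/249925 ≈ 3415.8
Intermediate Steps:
n(-34)*((-569/(-325) - 166/769) - 102) = -34*((-569/(-325) - 166/769) - 102) = -34*((-569*(-1/325) - 166*1/769) - 102) = -34*((569/325 - 166/769) - 102) = -34*(383611/249925 - 102) = -34*(-25108739/249925) = 853697126/249925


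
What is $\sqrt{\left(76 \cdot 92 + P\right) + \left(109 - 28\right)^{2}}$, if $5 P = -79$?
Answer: $\frac{\sqrt{338430}}{5} \approx 116.35$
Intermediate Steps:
$P = - \frac{79}{5}$ ($P = \frac{1}{5} \left(-79\right) = - \frac{79}{5} \approx -15.8$)
$\sqrt{\left(76 \cdot 92 + P\right) + \left(109 - 28\right)^{2}} = \sqrt{\left(76 \cdot 92 - \frac{79}{5}\right) + \left(109 - 28\right)^{2}} = \sqrt{\left(6992 - \frac{79}{5}\right) + 81^{2}} = \sqrt{\frac{34881}{5} + 6561} = \sqrt{\frac{67686}{5}} = \frac{\sqrt{338430}}{5}$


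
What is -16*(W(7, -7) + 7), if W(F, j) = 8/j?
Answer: -656/7 ≈ -93.714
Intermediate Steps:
-16*(W(7, -7) + 7) = -16*(8/(-7) + 7) = -16*(8*(-⅐) + 7) = -16*(-8/7 + 7) = -16*41/7 = -656/7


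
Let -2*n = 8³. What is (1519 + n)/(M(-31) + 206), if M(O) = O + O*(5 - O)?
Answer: -1263/941 ≈ -1.3422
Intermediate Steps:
n = -256 (n = -½*8³ = -½*512 = -256)
(1519 + n)/(M(-31) + 206) = (1519 - 256)/(-31*(6 - 1*(-31)) + 206) = 1263/(-31*(6 + 31) + 206) = 1263/(-31*37 + 206) = 1263/(-1147 + 206) = 1263/(-941) = 1263*(-1/941) = -1263/941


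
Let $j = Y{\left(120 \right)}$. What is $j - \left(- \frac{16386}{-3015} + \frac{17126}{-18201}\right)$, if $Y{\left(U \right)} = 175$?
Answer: $\frac{1039632881}{6097335} \approx 170.51$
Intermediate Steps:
$j = 175$
$j - \left(- \frac{16386}{-3015} + \frac{17126}{-18201}\right) = 175 - \left(- \frac{16386}{-3015} + \frac{17126}{-18201}\right) = 175 - \left(\left(-16386\right) \left(- \frac{1}{3015}\right) + 17126 \left(- \frac{1}{18201}\right)\right) = 175 - \left(\frac{5462}{1005} - \frac{17126}{18201}\right) = 175 - \frac{27400744}{6097335} = \frac{1039632881}{6097335}$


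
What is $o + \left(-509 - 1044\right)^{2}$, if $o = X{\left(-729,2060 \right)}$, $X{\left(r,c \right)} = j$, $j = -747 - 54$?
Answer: $2411008$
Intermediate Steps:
$j = -801$
$X{\left(r,c \right)} = -801$
$o = -801$
$o + \left(-509 - 1044\right)^{2} = -801 + \left(-509 - 1044\right)^{2} = -801 + \left(-1553\right)^{2} = -801 + 2411809 = 2411008$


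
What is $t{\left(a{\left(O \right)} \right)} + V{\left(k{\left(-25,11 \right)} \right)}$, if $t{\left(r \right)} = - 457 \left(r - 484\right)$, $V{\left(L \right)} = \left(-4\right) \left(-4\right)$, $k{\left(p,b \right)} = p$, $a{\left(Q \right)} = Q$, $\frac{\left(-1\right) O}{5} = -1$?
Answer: $218919$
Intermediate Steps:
$O = 5$ ($O = \left(-5\right) \left(-1\right) = 5$)
$V{\left(L \right)} = 16$
$t{\left(r \right)} = 221188 - 457 r$ ($t{\left(r \right)} = - 457 \left(-484 + r\right) = 221188 - 457 r$)
$t{\left(a{\left(O \right)} \right)} + V{\left(k{\left(-25,11 \right)} \right)} = \left(221188 - 2285\right) + 16 = 218903 + 16 = 218919$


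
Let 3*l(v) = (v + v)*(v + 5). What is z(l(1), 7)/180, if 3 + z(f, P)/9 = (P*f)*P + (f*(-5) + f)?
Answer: 177/20 ≈ 8.8500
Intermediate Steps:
l(v) = 2*v*(5 + v)/3 (l(v) = ((v + v)*(v + 5))/3 = ((2*v)*(5 + v))/3 = (2*v*(5 + v))/3 = 2*v*(5 + v)/3)
z(f, P) = -27 - 36*f + 9*f*P² (z(f, P) = -27 + 9*((P*f)*P + (f*(-5) + f)) = -27 + 9*(f*P² + (-5*f + f)) = -27 + 9*(f*P² - 4*f) = -27 + 9*(-4*f + f*P²) = -27 + (-36*f + 9*f*P²) = -27 - 36*f + 9*f*P²)
z(l(1), 7)/180 = (-27 - 24*(5 + 1) + 9*((⅔)*1*(5 + 1))*7²)/180 = (-27 - 24*6 + 9*((⅔)*1*6)*49)*(1/180) = (-27 - 36*4 + 9*4*49)*(1/180) = (-27 - 144 + 1764)*(1/180) = 1593*(1/180) = 177/20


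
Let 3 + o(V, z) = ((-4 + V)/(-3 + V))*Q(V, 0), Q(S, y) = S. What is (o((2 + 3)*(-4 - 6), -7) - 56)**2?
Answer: 33953929/2809 ≈ 12088.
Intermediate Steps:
o(V, z) = -3 + V*(-4 + V)/(-3 + V) (o(V, z) = -3 + ((-4 + V)/(-3 + V))*V = -3 + V*(-4 + V)/(-3 + V))
(o((2 + 3)*(-4 - 6), -7) - 56)**2 = ((9 + ((2 + 3)*(-4 - 6))**2 - 7*(2 + 3)*(-4 - 6))/(-3 + (2 + 3)*(-4 - 6)) - 56)**2 = ((9 + (5*(-10))**2 - 35*(-10))/(-3 + 5*(-10)) - 56)**2 = ((9 + (-50)**2 - 7*(-50))/(-3 - 50) - 56)**2 = ((9 + 2500 + 350)/(-53) - 56)**2 = (-1/53*2859 - 56)**2 = (-2859/53 - 56)**2 = (-5827/53)**2 = 33953929/2809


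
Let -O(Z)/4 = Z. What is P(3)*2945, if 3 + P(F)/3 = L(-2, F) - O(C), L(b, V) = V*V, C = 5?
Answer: 229710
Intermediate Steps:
O(Z) = -4*Z
L(b, V) = V**2
P(F) = 51 + 3*F**2 (P(F) = -9 + 3*(F**2 - (-4)*5) = -9 + 3*(F**2 - 1*(-20)) = -9 + 3*(F**2 + 20) = -9 + 3*(20 + F**2) = -9 + (60 + 3*F**2) = 51 + 3*F**2)
P(3)*2945 = (51 + 3*3**2)*2945 = (51 + 3*9)*2945 = (51 + 27)*2945 = 78*2945 = 229710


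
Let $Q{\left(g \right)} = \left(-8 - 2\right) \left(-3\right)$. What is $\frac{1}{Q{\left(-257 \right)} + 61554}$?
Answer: $\frac{1}{61584} \approx 1.6238 \cdot 10^{-5}$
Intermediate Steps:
$Q{\left(g \right)} = 30$ ($Q{\left(g \right)} = \left(-10\right) \left(-3\right) = 30$)
$\frac{1}{Q{\left(-257 \right)} + 61554} = \frac{1}{30 + 61554} = \frac{1}{61584}$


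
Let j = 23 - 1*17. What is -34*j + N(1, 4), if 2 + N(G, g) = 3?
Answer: -203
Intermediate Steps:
N(G, g) = 1 (N(G, g) = -2 + 3 = 1)
j = 6 (j = 23 - 17 = 6)
-34*j + N(1, 4) = -34*6 + 1 = -204 + 1 = -203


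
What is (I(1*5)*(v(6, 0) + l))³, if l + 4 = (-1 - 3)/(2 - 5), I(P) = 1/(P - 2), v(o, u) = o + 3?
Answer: 6859/729 ≈ 9.4088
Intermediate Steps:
v(o, u) = 3 + o
I(P) = 1/(-2 + P)
l = -8/3 (l = -4 + (-1 - 3)/(2 - 5) = -4 - 4/(-3) = -4 - 4*(-⅓) = -4 + 4/3 = -8/3 ≈ -2.6667)
(I(1*5)*(v(6, 0) + l))³ = (((3 + 6) - 8/3)/(-2 + 1*5))³ = ((9 - 8/3)/(-2 + 5))³ = ((19/3)/3)³ = ((⅓)*(19/3))³ = (19/9)³ = 6859/729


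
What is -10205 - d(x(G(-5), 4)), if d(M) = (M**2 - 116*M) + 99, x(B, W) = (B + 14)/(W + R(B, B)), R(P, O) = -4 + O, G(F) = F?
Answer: -262901/25 ≈ -10516.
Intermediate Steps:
x(B, W) = (14 + B)/(-4 + B + W) (x(B, W) = (B + 14)/(W + (-4 + B)) = (14 + B)/(-4 + B + W))
d(M) = 99 + M**2 - 116*M
-10205 - d(x(G(-5), 4)) = -10205 - (99 + ((14 - 5)/(-4 - 5 + 4))**2 - 116*(14 - 5)/(-4 - 5 + 4)) = -10205 - (99 + (9/(-5))**2 - 116*9/(-5)) = -10205 - (99 + (-1/5*9)**2 - (-116)*9/5) = -10205 - (99 + (-9/5)**2 - 116*(-9/5)) = -10205 - (99 + 81/25 + 1044/5) = -10205 - 1*7776/25 = -10205 - 7776/25 = -262901/25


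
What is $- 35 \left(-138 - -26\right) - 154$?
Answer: $3766$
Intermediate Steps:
$- 35 \left(-138 - -26\right) - 154 = - 35 \left(-138 + 26\right) - 154 = \left(-35\right) \left(-112\right) - 154 = 3920 - 154 = 3766$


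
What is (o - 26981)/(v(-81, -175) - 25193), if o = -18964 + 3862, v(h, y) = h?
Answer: 42083/25274 ≈ 1.6651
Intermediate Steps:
o = -15102
(o - 26981)/(v(-81, -175) - 25193) = (-15102 - 26981)/(-81 - 25193) = -42083/(-25274) = -42083*(-1/25274) = 42083/25274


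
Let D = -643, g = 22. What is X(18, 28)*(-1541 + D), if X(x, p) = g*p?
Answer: -1345344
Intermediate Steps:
X(x, p) = 22*p
X(18, 28)*(-1541 + D) = (22*28)*(-1541 - 643) = 616*(-2184) = -1345344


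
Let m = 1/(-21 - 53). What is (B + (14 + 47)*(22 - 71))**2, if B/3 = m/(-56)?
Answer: 153423227006569/17172736 ≈ 8.9341e+6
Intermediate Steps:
m = -1/74 (m = 1/(-74) = -1/74 ≈ -0.013514)
B = 3/4144 (B = 3*(-1/74/(-56)) = 3*(-1/74*(-1/56)) = 3*(1/4144) = 3/4144 ≈ 0.00072394)
(B + (14 + 47)*(22 - 71))**2 = (3/4144 + (14 + 47)*(22 - 71))**2 = (3/4144 + 61*(-49))**2 = (3/4144 - 2989)**2 = (-12386413/4144)**2 = 153423227006569/17172736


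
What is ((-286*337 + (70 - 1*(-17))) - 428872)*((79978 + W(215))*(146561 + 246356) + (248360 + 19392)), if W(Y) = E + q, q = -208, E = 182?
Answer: -16497999327611912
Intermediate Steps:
W(Y) = -26 (W(Y) = 182 - 208 = -26)
((-286*337 + (70 - 1*(-17))) - 428872)*((79978 + W(215))*(146561 + 246356) + (248360 + 19392)) = ((-286*337 + (70 - 1*(-17))) - 428872)*((79978 - 26)*(146561 + 246356) + (248360 + 19392)) = ((-96382 + (70 + 17)) - 428872)*(79952*392917 + 267752) = ((-96382 + 87) - 428872)*(31414499984 + 267752) = (-96295 - 428872)*31414767736 = -525167*31414767736 = -16497999327611912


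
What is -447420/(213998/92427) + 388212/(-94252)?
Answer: -487218863751657/2521217437 ≈ -1.9325e+5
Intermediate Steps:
-447420/(213998/92427) + 388212/(-94252) = -447420/(213998*(1/92427)) + 388212*(-1/94252) = -447420/213998/92427 - 97053/23563 = -447420*92427/213998 - 97053/23563 = -20676844170/106999 - 97053/23563 = -487218863751657/2521217437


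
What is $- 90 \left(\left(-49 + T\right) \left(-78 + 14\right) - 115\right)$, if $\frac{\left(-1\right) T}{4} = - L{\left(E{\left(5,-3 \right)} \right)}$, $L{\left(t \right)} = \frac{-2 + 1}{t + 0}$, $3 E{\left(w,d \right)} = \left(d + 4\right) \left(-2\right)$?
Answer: $-237330$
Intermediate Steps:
$E{\left(w,d \right)} = - \frac{8}{3} - \frac{2 d}{3}$ ($E{\left(w,d \right)} = \frac{\left(d + 4\right) \left(-2\right)}{3} = \frac{\left(4 + d\right) \left(-2\right)}{3} = \frac{-8 - 2 d}{3} = - \frac{8}{3} - \frac{2 d}{3}$)
$L{\left(t \right)} = - \frac{1}{t}$
$T = 6$ ($T = - 4 \left(- \frac{-1}{- \frac{8}{3} - -2}\right) = - 4 \left(- \frac{-1}{- \frac{8}{3} + 2}\right) = - 4 \left(- \frac{-1}{- \frac{2}{3}}\right) = - 4 \left(- \frac{\left(-1\right) \left(-3\right)}{2}\right) = - 4 \left(\left(-1\right) \frac{3}{2}\right) = \left(-4\right) \left(- \frac{3}{2}\right) = 6$)
$- 90 \left(\left(-49 + T\right) \left(-78 + 14\right) - 115\right) = - 90 \left(\left(-49 + 6\right) \left(-78 + 14\right) - 115\right) = - 90 \left(\left(-43\right) \left(-64\right) - 115\right) = - 90 \left(2752 - 115\right) = \left(-90\right) 2637 = -237330$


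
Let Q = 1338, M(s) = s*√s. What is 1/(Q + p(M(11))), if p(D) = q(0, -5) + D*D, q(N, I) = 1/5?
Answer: 5/13346 ≈ 0.00037464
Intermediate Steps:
q(N, I) = ⅕
M(s) = s^(3/2)
p(D) = ⅕ + D² (p(D) = ⅕ + D*D = ⅕ + D²)
1/(Q + p(M(11))) = 1/(1338 + (⅕ + (11^(3/2))²)) = 1/(1338 + (⅕ + (11*√11)²)) = 1/(1338 + (⅕ + 1331)) = 1/(1338 + 6656/5) = 1/(13346/5) = 5/13346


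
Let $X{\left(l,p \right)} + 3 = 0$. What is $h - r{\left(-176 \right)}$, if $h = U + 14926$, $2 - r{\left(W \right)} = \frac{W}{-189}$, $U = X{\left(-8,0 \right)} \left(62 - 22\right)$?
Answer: $\frac{2798132}{189} \approx 14805.0$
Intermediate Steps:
$X{\left(l,p \right)} = -3$ ($X{\left(l,p \right)} = -3 + 0 = -3$)
$U = -120$ ($U = - 3 \left(62 - 22\right) = \left(-3\right) 40 = -120$)
$r{\left(W \right)} = 2 + \frac{W}{189}$ ($r{\left(W \right)} = 2 - \frac{W}{-189} = 2 - W \left(- \frac{1}{189}\right) = 2 - - \frac{W}{189} = 2 + \frac{W}{189}$)
$h = 14806$ ($h = -120 + 14926 = 14806$)
$h - r{\left(-176 \right)} = 14806 - \left(2 + \frac{1}{189} \left(-176\right)\right) = 14806 - \left(2 - \frac{176}{189}\right) = 14806 - \frac{202}{189} = \frac{2798132}{189}$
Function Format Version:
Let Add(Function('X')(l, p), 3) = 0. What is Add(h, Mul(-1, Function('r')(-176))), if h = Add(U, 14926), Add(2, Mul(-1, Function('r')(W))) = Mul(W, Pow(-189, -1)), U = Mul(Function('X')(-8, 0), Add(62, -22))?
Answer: Rational(2798132, 189) ≈ 14805.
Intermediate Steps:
Function('X')(l, p) = -3 (Function('X')(l, p) = Add(-3, 0) = -3)
U = -120 (U = Mul(-3, Add(62, -22)) = Mul(-3, 40) = -120)
Function('r')(W) = Add(2, Mul(Rational(1, 189), W)) (Function('r')(W) = Add(2, Mul(-1, Mul(W, Pow(-189, -1)))) = Add(2, Mul(-1, Mul(W, Rational(-1, 189)))) = Add(2, Mul(-1, Mul(Rational(-1, 189), W))) = Add(2, Mul(Rational(1, 189), W)))
h = 14806 (h = Add(-120, 14926) = 14806)
Add(h, Mul(-1, Function('r')(-176))) = Add(14806, Mul(-1, Add(2, Mul(Rational(1, 189), -176)))) = Add(14806, Mul(-1, Add(2, Rational(-176, 189)))) = Add(14806, Mul(-1, Rational(202, 189))) = Add(14806, Rational(-202, 189)) = Rational(2798132, 189)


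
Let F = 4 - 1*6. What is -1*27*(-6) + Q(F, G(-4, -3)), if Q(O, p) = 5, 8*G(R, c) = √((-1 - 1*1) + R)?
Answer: 167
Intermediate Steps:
F = -2 (F = 4 - 6 = -2)
G(R, c) = √(-2 + R)/8 (G(R, c) = √((-1 - 1*1) + R)/8 = √((-1 - 1) + R)/8 = √(-2 + R)/8)
-1*27*(-6) + Q(F, G(-4, -3)) = -1*27*(-6) + 5 = -27*(-6) + 5 = 162 + 5 = 167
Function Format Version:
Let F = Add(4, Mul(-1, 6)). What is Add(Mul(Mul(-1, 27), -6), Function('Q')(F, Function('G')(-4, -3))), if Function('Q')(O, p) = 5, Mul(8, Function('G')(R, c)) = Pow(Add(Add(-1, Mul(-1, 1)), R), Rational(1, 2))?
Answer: 167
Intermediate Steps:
F = -2 (F = Add(4, -6) = -2)
Function('G')(R, c) = Mul(Rational(1, 8), Pow(Add(-2, R), Rational(1, 2))) (Function('G')(R, c) = Mul(Rational(1, 8), Pow(Add(Add(-1, Mul(-1, 1)), R), Rational(1, 2))) = Mul(Rational(1, 8), Pow(Add(Add(-1, -1), R), Rational(1, 2))) = Mul(Rational(1, 8), Pow(Add(-2, R), Rational(1, 2))))
Add(Mul(Mul(-1, 27), -6), Function('Q')(F, Function('G')(-4, -3))) = Add(Mul(Mul(-1, 27), -6), 5) = Add(Mul(-27, -6), 5) = Add(162, 5) = 167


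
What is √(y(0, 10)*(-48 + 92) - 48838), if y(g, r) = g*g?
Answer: I*√48838 ≈ 220.99*I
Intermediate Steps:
y(g, r) = g²
√(y(0, 10)*(-48 + 92) - 48838) = √(0²*(-48 + 92) - 48838) = √(0*44 - 48838) = √(0 - 48838) = √(-48838) = I*√48838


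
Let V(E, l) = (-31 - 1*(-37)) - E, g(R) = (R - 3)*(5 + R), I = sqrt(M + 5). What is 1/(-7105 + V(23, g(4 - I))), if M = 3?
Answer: -1/7122 ≈ -0.00014041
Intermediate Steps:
I = 2*sqrt(2) (I = sqrt(3 + 5) = sqrt(8) = 2*sqrt(2) ≈ 2.8284)
g(R) = (-3 + R)*(5 + R)
V(E, l) = 6 - E (V(E, l) = (-31 + 37) - E = 6 - E)
1/(-7105 + V(23, g(4 - I))) = 1/(-7105 + (6 - 1*23)) = 1/(-7105 + (6 - 23)) = 1/(-7105 - 17) = 1/(-7122) = -1/7122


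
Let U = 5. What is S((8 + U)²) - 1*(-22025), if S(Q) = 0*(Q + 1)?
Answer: 22025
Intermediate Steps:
S(Q) = 0 (S(Q) = 0*(1 + Q) = 0)
S((8 + U)²) - 1*(-22025) = 0 - 1*(-22025) = 0 + 22025 = 22025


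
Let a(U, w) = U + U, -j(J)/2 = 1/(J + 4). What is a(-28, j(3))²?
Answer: 3136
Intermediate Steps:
j(J) = -2/(4 + J) (j(J) = -2/(J + 4) = -2/(4 + J))
a(U, w) = 2*U
a(-28, j(3))² = (2*(-28))² = (-56)² = 3136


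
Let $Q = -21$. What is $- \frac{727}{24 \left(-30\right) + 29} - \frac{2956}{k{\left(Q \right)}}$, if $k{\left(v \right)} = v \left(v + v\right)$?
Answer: $- \frac{700691}{304731} \approx -2.2994$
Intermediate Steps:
$k{\left(v \right)} = 2 v^{2}$ ($k{\left(v \right)} = v 2 v = 2 v^{2}$)
$- \frac{727}{24 \left(-30\right) + 29} - \frac{2956}{k{\left(Q \right)}} = - \frac{727}{24 \left(-30\right) + 29} - \frac{2956}{2 \left(-21\right)^{2}} = - \frac{727}{-720 + 29} - \frac{2956}{2 \cdot 441} = - \frac{727}{-691} - \frac{2956}{882} = \left(-727\right) \left(- \frac{1}{691}\right) - \frac{1478}{441} = \frac{727}{691} - \frac{1478}{441} = - \frac{700691}{304731}$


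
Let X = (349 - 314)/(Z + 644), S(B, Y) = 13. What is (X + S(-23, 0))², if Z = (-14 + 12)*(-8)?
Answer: 2968729/17424 ≈ 170.38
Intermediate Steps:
Z = 16 (Z = -2*(-8) = 16)
X = 7/132 (X = (349 - 314)/(16 + 644) = 35/660 = 35*(1/660) = 7/132 ≈ 0.053030)
(X + S(-23, 0))² = (7/132 + 13)² = (1723/132)² = 2968729/17424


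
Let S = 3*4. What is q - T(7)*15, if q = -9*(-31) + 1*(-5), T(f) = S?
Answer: 94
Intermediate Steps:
S = 12
T(f) = 12
q = 274 (q = 279 - 5 = 274)
q - T(7)*15 = 274 - 12*15 = 274 - 1*180 = 274 - 180 = 94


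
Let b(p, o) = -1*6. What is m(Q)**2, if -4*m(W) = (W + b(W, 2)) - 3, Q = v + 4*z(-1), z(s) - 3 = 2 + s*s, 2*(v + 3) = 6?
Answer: 225/16 ≈ 14.063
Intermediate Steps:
v = 0 (v = -3 + (1/2)*6 = -3 + 3 = 0)
b(p, o) = -6
z(s) = 5 + s**2 (z(s) = 3 + (2 + s*s) = 3 + (2 + s**2) = 5 + s**2)
Q = 24 (Q = 0 + 4*(5 + (-1)**2) = 0 + 4*(5 + 1) = 0 + 4*6 = 0 + 24 = 24)
m(W) = 9/4 - W/4 (m(W) = -((W - 6) - 3)/4 = -((-6 + W) - 3)/4 = -(-9 + W)/4 = 9/4 - W/4)
m(Q)**2 = (9/4 - 1/4*24)**2 = (9/4 - 6)**2 = (-15/4)**2 = 225/16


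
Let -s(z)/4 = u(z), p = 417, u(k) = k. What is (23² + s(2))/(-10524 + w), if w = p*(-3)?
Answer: -521/11775 ≈ -0.044246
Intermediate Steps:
s(z) = -4*z
w = -1251 (w = 417*(-3) = -1251)
(23² + s(2))/(-10524 + w) = (23² - 4*2)/(-10524 - 1251) = (529 - 8)/(-11775) = 521*(-1/11775) = -521/11775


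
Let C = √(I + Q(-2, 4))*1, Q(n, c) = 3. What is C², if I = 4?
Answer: 7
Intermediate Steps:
C = √7 (C = √(4 + 3)*1 = √7*1 = √7 ≈ 2.6458)
C² = (√7)² = 7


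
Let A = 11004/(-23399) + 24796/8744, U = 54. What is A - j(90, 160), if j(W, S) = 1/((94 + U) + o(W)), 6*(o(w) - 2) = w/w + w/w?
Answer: 54415590665/23068746514 ≈ 2.3588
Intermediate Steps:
o(w) = 7/3 (o(w) = 2 + (w/w + w/w)/6 = 2 + (1 + 1)/6 = 2 + (1/6)*2 = 2 + 1/3 = 7/3)
A = 120995657/51150214 (A = 11004*(-1/23399) + 24796*(1/8744) = -11004/23399 + 6199/2186 = 120995657/51150214 ≈ 2.3655)
j(W, S) = 3/451 (j(W, S) = 1/((94 + 54) + 7/3) = 1/(148 + 7/3) = 1/(451/3) = 3/451)
A - j(90, 160) = 120995657/51150214 - 1*3/451 = 120995657/51150214 - 3/451 = 54415590665/23068746514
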